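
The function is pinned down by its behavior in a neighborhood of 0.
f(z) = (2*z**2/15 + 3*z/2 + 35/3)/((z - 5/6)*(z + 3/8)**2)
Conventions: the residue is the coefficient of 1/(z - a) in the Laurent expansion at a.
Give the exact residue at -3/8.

The residue is -36906/4205.

At the order-2 pole -3/8 set g(z) = (z - (-3/8))^2*f(z) = (2*z**2/15 + 3*z/2 + 35/3)/(z - 5/6).
Order-2 pole: residue = g'(a); g'(-3/8) = -36906/4205, so the residue is -36906/4205.


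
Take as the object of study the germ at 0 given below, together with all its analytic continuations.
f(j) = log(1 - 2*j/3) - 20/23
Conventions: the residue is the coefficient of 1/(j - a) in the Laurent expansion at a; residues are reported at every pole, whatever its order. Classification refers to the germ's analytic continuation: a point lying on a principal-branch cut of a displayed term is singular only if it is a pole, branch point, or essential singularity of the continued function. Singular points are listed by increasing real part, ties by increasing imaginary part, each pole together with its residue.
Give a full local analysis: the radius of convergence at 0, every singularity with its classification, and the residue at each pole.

Branch term (1)*log(1 - j/(3/2)): its argument vanishes at j = 3/2, a logarithmic branch point, modulus 3/2.
The radius of convergence is the smallest modulus among the singular points: 3/2.

Radius of convergence at 0: 3/2.
At 3/2: a logarithmic branch point.


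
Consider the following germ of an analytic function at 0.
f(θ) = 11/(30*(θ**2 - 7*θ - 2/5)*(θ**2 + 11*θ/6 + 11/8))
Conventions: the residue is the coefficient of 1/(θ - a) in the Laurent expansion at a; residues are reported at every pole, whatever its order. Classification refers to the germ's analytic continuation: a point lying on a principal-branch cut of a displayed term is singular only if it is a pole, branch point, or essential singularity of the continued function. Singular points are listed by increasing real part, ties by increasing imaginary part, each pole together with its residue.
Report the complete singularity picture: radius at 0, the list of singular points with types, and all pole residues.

Radius of convergence at 0: -7/2 + (1/10)*sqrt(1265).
At (-11/12) - ((1/12)*sqrt(77))*i: a pole of order 1; residue (23320/1176389) + ((18208/8234723)*sqrt(77))*i.
At (-11/12) + ((1/12)*sqrt(77))*i: a pole of order 1; residue (23320/1176389) - ((18208/8234723)*sqrt(77))*i.
At 7/2 - (1/10)*sqrt(1265): a pole of order 1; residue -23320/1176389 - (15692/27056947)*sqrt(1265).
At 7/2 + (1/10)*sqrt(1265): a pole of order 1; residue -23320/1176389 + (15692/27056947)*sqrt(1265).

Denominator factor (θ**2 + 11*θ/6 + 11/8): discriminant -77/36, complex-conjugate roots (-11/12) + ((1/12)*sqrt(77))*i and (-11/12) - ((1/12)*sqrt(77))*i; poles of order 1, moduli (1/4)*sqrt(22) and (1/4)*sqrt(22).
Denominator factor (θ**2 - 7*θ - 2/5): discriminant 253/5, real irrational roots 7/2 + (1/10)*sqrt(1265) and 7/2 - (1/10)*sqrt(1265); poles of order 1, moduli 7/2 + (1/10)*sqrt(1265) and -7/2 + (1/10)*sqrt(1265).
The radius of convergence is the smallest modulus among the singular points: -7/2 + (1/10)*sqrt(1265).
The factor θ**2 + 11*θ/6 + 11/8 splits as (θ - a)(θ - a') with a = (-11/12) - ((1/12)*sqrt(77))*i, a' = (-11/12) + ((1/12)*sqrt(77))*i. At the order-1 pole a set g(θ) = (θ - a)*f(θ) = [11/(30*(θ**2 - 7*θ - 2/5))] / (θ - a').
Simple pole: residue = g(a) at a = (-11/12) - ((1/12)*sqrt(77))*i, which is (23320/1176389) + ((18208/8234723)*sqrt(77))*i.
The factor θ**2 + 11*θ/6 + 11/8 splits as (θ - a)(θ - a') with a = (-11/12) + ((1/12)*sqrt(77))*i, a' = (-11/12) - ((1/12)*sqrt(77))*i. At the order-1 pole a set g(θ) = (θ - a)*f(θ) = [11/(30*(θ**2 - 7*θ - 2/5))] / (θ - a').
Simple pole: residue = g(a) at a = (-11/12) + ((1/12)*sqrt(77))*i, which is (23320/1176389) - ((18208/8234723)*sqrt(77))*i.
The factor θ**2 - 7*θ - 2/5 splits as (θ - a)(θ - a') with a = 7/2 - (1/10)*sqrt(1265), a' = 7/2 + (1/10)*sqrt(1265). At the order-1 pole a set g(θ) = (θ - a)*f(θ) = [11/(30*(θ**2 + 11*θ/6 + 11/8))] / (θ - a').
Simple pole: residue = g(a) at a = 7/2 - (1/10)*sqrt(1265), which is -23320/1176389 - (15692/27056947)*sqrt(1265).
The factor θ**2 - 7*θ - 2/5 splits as (θ - a)(θ - a') with a = 7/2 + (1/10)*sqrt(1265), a' = 7/2 - (1/10)*sqrt(1265). At the order-1 pole a set g(θ) = (θ - a)*f(θ) = [11/(30*(θ**2 + 11*θ/6 + 11/8))] / (θ - a').
Simple pole: residue = g(a) at a = 7/2 + (1/10)*sqrt(1265), which is -23320/1176389 + (15692/27056947)*sqrt(1265).
List the singular points by increasing real part (a conjugate pair: the negative imaginary part first).


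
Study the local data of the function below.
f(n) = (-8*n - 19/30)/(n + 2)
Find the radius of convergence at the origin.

The radius of convergence is 2.

Denominator factor (n + 2): pole of order 1 at -2, modulus 2.
The radius of convergence is the smallest modulus among the singular points: 2.


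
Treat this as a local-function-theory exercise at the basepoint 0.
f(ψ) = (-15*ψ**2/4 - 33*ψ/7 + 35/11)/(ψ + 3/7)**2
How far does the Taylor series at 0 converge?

The radius of convergence is 3/7.

Denominator factor (ψ + 3/7)^2: pole of order 2 at -3/7, modulus 3/7.
The radius of convergence is the smallest modulus among the singular points: 3/7.


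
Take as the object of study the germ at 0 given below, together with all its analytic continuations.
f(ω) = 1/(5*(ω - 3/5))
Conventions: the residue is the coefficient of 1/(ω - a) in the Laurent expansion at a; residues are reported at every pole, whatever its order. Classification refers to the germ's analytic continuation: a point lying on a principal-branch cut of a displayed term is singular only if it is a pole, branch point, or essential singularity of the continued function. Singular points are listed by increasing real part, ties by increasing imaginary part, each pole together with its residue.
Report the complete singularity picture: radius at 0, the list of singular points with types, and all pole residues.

Denominator factor (ω - 3/5): pole of order 1 at 3/5, modulus 3/5.
The radius of convergence is the smallest modulus among the singular points: 3/5.
At the order-1 pole 3/5 set g(ω) = (ω - (3/5))*f(ω) = 1/5.
Simple pole: residue = g(a) at a = 3/5, which is 1/5.

Radius of convergence at 0: 3/5.
At 3/5: a pole of order 1; residue 1/5.


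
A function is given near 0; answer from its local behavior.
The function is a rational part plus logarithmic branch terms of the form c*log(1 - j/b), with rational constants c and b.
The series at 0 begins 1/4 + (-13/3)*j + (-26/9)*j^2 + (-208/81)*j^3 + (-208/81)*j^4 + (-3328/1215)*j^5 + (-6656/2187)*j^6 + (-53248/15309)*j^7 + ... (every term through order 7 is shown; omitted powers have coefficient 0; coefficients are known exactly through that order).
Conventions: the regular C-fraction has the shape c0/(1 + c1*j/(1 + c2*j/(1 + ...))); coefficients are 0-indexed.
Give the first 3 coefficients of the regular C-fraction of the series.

The regular C-fraction coefficients are [1/4, 52/3, -18].

Taylor coefficients (read off): a_0 = 1/4, a_1 = -13/3, a_2 = -26/9.
c0 = a_0 = 1/4. Peel one level at a time: if S = 1 + c*j/S' with S'(0) = 1, then c is the j-coefficient of S and S' = c*j/(S - 1).
S_1 = c0/f = 1 + (52/3)*j + (312)*j^2 + ...; c1 = 52/3.
S_2 = c1*j/(S_1 - 1) = 1 + (-18)*j + ...; c2 = -18.


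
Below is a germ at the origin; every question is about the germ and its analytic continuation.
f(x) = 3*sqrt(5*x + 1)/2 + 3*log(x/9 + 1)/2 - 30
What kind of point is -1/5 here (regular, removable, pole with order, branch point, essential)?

The term (3/2)*sqrt(1 - x/(-1/5)) has argument 1 - -1/5/(-1/5) = 0 at -1/5: a square-root (algebraic, two-sheeted) branch point; the remaining terms are analytic or single-valued there.

The point is an algebraic (square-root) branch point.


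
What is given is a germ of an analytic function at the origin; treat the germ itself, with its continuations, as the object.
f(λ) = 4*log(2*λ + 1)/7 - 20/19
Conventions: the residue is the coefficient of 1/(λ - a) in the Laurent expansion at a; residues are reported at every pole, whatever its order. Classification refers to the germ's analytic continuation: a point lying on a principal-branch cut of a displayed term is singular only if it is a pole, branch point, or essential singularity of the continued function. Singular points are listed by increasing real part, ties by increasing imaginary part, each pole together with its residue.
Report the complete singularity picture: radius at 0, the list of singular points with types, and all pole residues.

Branch term (4/7)*log(1 - λ/(-1/2)): its argument vanishes at λ = -1/2, a logarithmic branch point, modulus 1/2.
The radius of convergence is the smallest modulus among the singular points: 1/2.

Radius of convergence at 0: 1/2.
At -1/2: a logarithmic branch point.


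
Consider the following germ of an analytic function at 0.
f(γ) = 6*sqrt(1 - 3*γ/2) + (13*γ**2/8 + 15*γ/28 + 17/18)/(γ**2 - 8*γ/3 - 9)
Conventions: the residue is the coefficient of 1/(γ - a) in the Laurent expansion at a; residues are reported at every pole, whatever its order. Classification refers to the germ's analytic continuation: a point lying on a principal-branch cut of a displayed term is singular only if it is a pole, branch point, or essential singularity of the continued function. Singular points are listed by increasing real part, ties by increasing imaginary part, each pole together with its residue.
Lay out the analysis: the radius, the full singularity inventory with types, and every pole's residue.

Denominator factor (γ**2 - 8*γ/3 - 9): discriminant 388/9, real irrational roots 4/3 + (1/3)*sqrt(97) and 4/3 - (1/3)*sqrt(97); poles of order 1, moduli 4/3 + (1/3)*sqrt(97) and -4/3 + (1/3)*sqrt(97).
Branch term (6)*sqrt(1 - γ/(2/3)): its argument vanishes at γ = 2/3, a square-root branch point, modulus 2/3.
The radius of convergence is the smallest modulus among the singular points: 2/3.
The branch term is analytic at 4/3 - (1/3)*sqrt(97) and contributes nothing to the residue; only the rational part matters.
The factor γ**2 - 8*γ/3 - 9 splits as (γ - a)(γ - a') with a = 4/3 - (1/3)*sqrt(97), a' = 4/3 + (1/3)*sqrt(97). At the order-1 pole a set g(γ) = (γ - a)*(rational part) = [13*γ**2/8 + 15*γ/28 + 17/18] / (γ - a').
Simple pole: residue = g(a) at a = 4/3 - (1/3)*sqrt(97), which is 409/168 - (11119/32592)*sqrt(97).
The branch term is analytic at 4/3 + (1/3)*sqrt(97) and contributes nothing to the residue; only the rational part matters.
The factor γ**2 - 8*γ/3 - 9 splits as (γ - a)(γ - a') with a = 4/3 + (1/3)*sqrt(97), a' = 4/3 - (1/3)*sqrt(97). At the order-1 pole a set g(γ) = (γ - a)*(rational part) = [13*γ**2/8 + 15*γ/28 + 17/18] / (γ - a').
Simple pole: residue = g(a) at a = 4/3 + (1/3)*sqrt(97), which is 409/168 + (11119/32592)*sqrt(97).
List the singular points by increasing real part (a conjugate pair: the negative imaginary part first).

Radius of convergence at 0: 2/3.
At 4/3 - (1/3)*sqrt(97): a pole of order 1; residue 409/168 - (11119/32592)*sqrt(97).
At 2/3: an algebraic (square-root) branch point.
At 4/3 + (1/3)*sqrt(97): a pole of order 1; residue 409/168 + (11119/32592)*sqrt(97).


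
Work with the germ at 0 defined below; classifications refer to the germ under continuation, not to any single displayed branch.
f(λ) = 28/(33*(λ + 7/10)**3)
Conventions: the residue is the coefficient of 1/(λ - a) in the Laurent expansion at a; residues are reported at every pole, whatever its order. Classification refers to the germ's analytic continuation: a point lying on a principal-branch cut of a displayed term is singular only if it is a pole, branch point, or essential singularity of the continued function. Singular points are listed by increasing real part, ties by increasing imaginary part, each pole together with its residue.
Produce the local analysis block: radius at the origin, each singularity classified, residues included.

Radius of convergence at 0: 7/10.
At -7/10: a pole of order 3; residue 0.

Denominator factor (λ + 7/10)^3: pole of order 3 at -7/10, modulus 7/10.
The radius of convergence is the smallest modulus among the singular points: 7/10.
At the order-3 pole -7/10 set g(λ) = (λ - (-7/10))^3*f(λ) = 28/33.
Order-3 pole: residue = g''(a)/2; g''(-7/10) = 0, so the residue is 0.


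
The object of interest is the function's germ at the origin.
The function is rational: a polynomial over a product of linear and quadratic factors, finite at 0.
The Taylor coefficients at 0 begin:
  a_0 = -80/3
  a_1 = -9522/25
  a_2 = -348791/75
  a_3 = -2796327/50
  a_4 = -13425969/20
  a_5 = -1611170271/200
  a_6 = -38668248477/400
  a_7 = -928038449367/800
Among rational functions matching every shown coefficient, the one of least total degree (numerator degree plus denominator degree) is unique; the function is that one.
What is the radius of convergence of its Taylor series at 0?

The radius of convergence is 1/12.

No rational of total degree below 4 reproduces all 8 coefficients; solving the [2/2] Pade equations on them gives f(χ) = (17*χ**2/27 - 29*χ/25 - 40/27)/((χ - 2/3)*(χ - 1/12)), whose expansion matches every shown term.
Denominator factor (χ - 1/12): pole of order 1 at 1/12, modulus 1/12.
Denominator factor (χ - 2/3): pole of order 1 at 2/3, modulus 2/3.
The radius of convergence is the smallest modulus among the singular points: 1/12.


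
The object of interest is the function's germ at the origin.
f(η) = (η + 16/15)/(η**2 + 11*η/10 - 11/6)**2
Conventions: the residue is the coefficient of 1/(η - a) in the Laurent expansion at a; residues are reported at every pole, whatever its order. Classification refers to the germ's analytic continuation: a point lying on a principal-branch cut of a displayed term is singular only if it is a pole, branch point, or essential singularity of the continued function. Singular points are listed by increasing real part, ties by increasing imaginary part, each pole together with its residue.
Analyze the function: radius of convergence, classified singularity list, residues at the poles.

Radius of convergence at 0: -11/20 + (1/60)*sqrt(7689).
At -11/20 - (1/60)*sqrt(7689): a pole of order 2; residue (3100/6568969)*sqrt(7689).
At -11/20 + (1/60)*sqrt(7689): a pole of order 2; residue -(3100/6568969)*sqrt(7689).

Denominator factor (η**2 + 11*η/10 - 11/6)^2: discriminant 2563/300, real irrational roots -11/20 + (1/60)*sqrt(7689) and -11/20 - (1/60)*sqrt(7689); poles of order 2, moduli -11/20 + (1/60)*sqrt(7689) and 11/20 + (1/60)*sqrt(7689).
The radius of convergence is the smallest modulus among the singular points: -11/20 + (1/60)*sqrt(7689).
The factor η**2 + 11*η/10 - 11/6 splits as (η - a)(η - a') with a = -11/20 - (1/60)*sqrt(7689), a' = -11/20 + (1/60)*sqrt(7689). At the order-2 pole a set g(η) = (η - a)^2*f(η) = [η + 16/15] / (η - a')^2.
Order-2 pole: residue = g'(a); g'(-11/20 - (1/60)*sqrt(7689)) = (3100/6568969)*sqrt(7689), so the residue is (3100/6568969)*sqrt(7689).
The factor η**2 + 11*η/10 - 11/6 splits as (η - a)(η - a') with a = -11/20 + (1/60)*sqrt(7689), a' = -11/20 - (1/60)*sqrt(7689). At the order-2 pole a set g(η) = (η - a)^2*f(η) = [η + 16/15] / (η - a')^2.
Order-2 pole: residue = g'(a); g'(-11/20 + (1/60)*sqrt(7689)) = -(3100/6568969)*sqrt(7689), so the residue is -(3100/6568969)*sqrt(7689).
List the singular points by increasing real part (a conjugate pair: the negative imaginary part first).


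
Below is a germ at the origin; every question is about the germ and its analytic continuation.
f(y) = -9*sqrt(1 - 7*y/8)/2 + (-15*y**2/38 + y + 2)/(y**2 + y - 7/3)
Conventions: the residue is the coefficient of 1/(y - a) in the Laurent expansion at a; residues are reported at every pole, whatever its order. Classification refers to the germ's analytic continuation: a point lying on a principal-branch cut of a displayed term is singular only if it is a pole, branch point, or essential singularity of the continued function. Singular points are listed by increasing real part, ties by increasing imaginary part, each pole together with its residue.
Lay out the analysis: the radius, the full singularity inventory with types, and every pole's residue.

Denominator factor (y**2 + y - 7/3): discriminant 31/3, real irrational roots -1/2 + (1/6)*sqrt(93) and -1/2 - (1/6)*sqrt(93); poles of order 1, moduli -1/2 + (1/6)*sqrt(93) and 1/2 + (1/6)*sqrt(93).
Branch term (-9/2)*sqrt(1 - y/(8/7)): its argument vanishes at y = 8/7, a square-root branch point, modulus 8/7.
The radius of convergence is the smallest modulus among the singular points: -1/2 + (1/6)*sqrt(93).
The branch term is analytic at -1/2 - (1/6)*sqrt(93) and contributes nothing to the residue; only the rational part matters.
The factor y**2 + y - 7/3 splits as (y - a)(y - a') with a = -1/2 - (1/6)*sqrt(93), a' = -1/2 + (1/6)*sqrt(93). At the order-1 pole a set g(y) = (y - a)*(rational part) = [-15*y**2/38 + y + 2] / (y - a').
Simple pole: residue = g(a) at a = -1/2 - (1/6)*sqrt(93), which is 53/76 - (29/2356)*sqrt(93).
The branch term is analytic at -1/2 + (1/6)*sqrt(93) and contributes nothing to the residue; only the rational part matters.
The factor y**2 + y - 7/3 splits as (y - a)(y - a') with a = -1/2 + (1/6)*sqrt(93), a' = -1/2 - (1/6)*sqrt(93). At the order-1 pole a set g(y) = (y - a)*(rational part) = [-15*y**2/38 + y + 2] / (y - a').
Simple pole: residue = g(a) at a = -1/2 + (1/6)*sqrt(93), which is 53/76 + (29/2356)*sqrt(93).
List the singular points by increasing real part (a conjugate pair: the negative imaginary part first).

Radius of convergence at 0: -1/2 + (1/6)*sqrt(93).
At -1/2 - (1/6)*sqrt(93): a pole of order 1; residue 53/76 - (29/2356)*sqrt(93).
At -1/2 + (1/6)*sqrt(93): a pole of order 1; residue 53/76 + (29/2356)*sqrt(93).
At 8/7: an algebraic (square-root) branch point.


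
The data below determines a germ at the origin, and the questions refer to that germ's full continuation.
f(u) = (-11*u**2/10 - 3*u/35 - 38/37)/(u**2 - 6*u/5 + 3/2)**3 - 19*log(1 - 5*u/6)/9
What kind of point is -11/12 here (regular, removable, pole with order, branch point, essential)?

Denominator factors: u**2 - 6*u/5 + 3/2 = 2477/720 at u = -11/12 — none vanishes.
Branch term log(1 - u/(6/5)): argument at -11/12 is 127/72, nonzero, so -11/12 is not its branch point (a point on a principal cut is still regular for the continued germ).
So the germ continues analytically to -11/12.

The point is a regular point.


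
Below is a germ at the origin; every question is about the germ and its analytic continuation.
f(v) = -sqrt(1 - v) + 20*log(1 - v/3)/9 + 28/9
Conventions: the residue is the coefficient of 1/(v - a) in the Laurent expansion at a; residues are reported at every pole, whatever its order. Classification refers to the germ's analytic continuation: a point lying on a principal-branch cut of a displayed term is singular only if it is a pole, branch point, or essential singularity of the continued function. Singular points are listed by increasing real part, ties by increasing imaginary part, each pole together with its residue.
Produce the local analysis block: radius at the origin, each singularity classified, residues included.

Branch term (-1)*sqrt(1 - v/(1)): its argument vanishes at v = 1, a square-root branch point, modulus 1.
Branch term (20/9)*log(1 - v/(3)): its argument vanishes at v = 3, a logarithmic branch point, modulus 3.
The radius of convergence is the smallest modulus among the singular points: 1.
List the singular points by increasing real part (a conjugate pair: the negative imaginary part first).

Radius of convergence at 0: 1.
At 1: an algebraic (square-root) branch point.
At 3: a logarithmic branch point.


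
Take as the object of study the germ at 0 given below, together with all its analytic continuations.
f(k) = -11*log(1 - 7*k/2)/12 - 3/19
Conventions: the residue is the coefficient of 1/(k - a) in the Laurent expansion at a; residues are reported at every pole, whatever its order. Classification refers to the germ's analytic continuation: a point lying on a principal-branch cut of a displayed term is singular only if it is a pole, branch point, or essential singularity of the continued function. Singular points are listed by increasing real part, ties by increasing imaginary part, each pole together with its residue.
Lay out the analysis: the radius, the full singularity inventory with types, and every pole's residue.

Branch term (-11/12)*log(1 - k/(2/7)): its argument vanishes at k = 2/7, a logarithmic branch point, modulus 2/7.
The radius of convergence is the smallest modulus among the singular points: 2/7.

Radius of convergence at 0: 2/7.
At 2/7: a logarithmic branch point.


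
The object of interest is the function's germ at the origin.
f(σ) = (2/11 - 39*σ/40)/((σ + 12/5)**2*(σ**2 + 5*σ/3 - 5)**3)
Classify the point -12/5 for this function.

The point is a pole of order 2.

The denominator factor σ + 12/5 vanishes at -12/5 and appears to the power 2; the numerator there equals 1387/550, nonzero, and no other factor vanishes.
Hence a pole whose order is the multiplicity, 2.


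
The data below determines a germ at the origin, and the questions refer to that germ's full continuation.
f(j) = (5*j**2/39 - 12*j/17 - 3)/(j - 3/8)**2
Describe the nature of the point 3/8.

The denominator factor j - 3/8 vanishes at 3/8 and appears to the power 2; the numerator there equals -45921/14144, nonzero, and no other factor vanishes.
Hence a pole whose order is the multiplicity, 2.

The point is a pole of order 2.


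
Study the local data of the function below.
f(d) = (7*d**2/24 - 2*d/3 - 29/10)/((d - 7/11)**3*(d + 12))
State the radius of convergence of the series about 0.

Denominator factor (d - 7/11)^3: pole of order 3 at 7/11, modulus 7/11.
Denominator factor (d + 12): pole of order 1 at -12, modulus 12.
The radius of convergence is the smallest modulus among the singular points: 7/11.

The radius of convergence is 7/11.


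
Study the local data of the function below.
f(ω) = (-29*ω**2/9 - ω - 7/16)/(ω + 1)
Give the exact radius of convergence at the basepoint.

The radius of convergence is 1.

Denominator factor (ω + 1): pole of order 1 at -1, modulus 1.
The radius of convergence is the smallest modulus among the singular points: 1.


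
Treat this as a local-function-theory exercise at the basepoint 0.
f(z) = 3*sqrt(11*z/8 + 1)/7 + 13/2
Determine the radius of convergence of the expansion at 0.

Branch term (3/7)*sqrt(1 - z/(-8/11)): its argument vanishes at z = -8/11, a square-root branch point, modulus 8/11.
The radius of convergence is the smallest modulus among the singular points: 8/11.

The radius of convergence is 8/11.


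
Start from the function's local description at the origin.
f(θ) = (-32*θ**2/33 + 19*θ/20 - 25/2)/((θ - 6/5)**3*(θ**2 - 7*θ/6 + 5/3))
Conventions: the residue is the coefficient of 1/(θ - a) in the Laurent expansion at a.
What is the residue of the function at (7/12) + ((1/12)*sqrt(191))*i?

The factor θ**2 - 7*θ/6 + 5/3 splits as (θ - a)(θ - a') with a = (7/12) + ((1/12)*sqrt(191))*i, a' = (7/12) - ((1/12)*sqrt(191))*i. At the order-1 pole a set g(θ) = (θ - a)*f(θ) = [(-32*θ**2/33 + 19*θ/20 - 25/2)/(θ - 6/5)**3] / (θ - a').
Simple pole: residue = g(a) at a = (7/12) + ((1/12)*sqrt(191))*i, which is (-11330425/46137344) + ((1355699225/8812232704)*sqrt(191))*i.

The residue is (-11330425/46137344) + ((1355699225/8812232704)*sqrt(191))*i.


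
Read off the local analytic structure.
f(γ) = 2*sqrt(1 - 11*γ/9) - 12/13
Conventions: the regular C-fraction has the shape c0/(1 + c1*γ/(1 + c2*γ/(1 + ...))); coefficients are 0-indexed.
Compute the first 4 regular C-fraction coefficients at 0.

The regular C-fraction coefficients are [14/13, 143/126, -121/84, -7/108].

Taylor coefficients (expand at 0): a_0 = 14/13, a_1 = -11/9, a_2 = -121/324, a_3 = -1331/5832.
c0 = a_0 = 14/13. Peel one level at a time: if S = 1 + c*γ/S' with S'(0) = 1, then c is the γ-coefficient of S and S' = c*γ/(S - 1).
S_1 = c0/f = 1 + (143/126)*γ + (17303/10584)*γ^2 + ...; c1 = 143/126.
S_2 = c1*γ/(S_1 - 1) = 1 + (-121/84)*γ + (-121/1296)*γ^2 + ...; c2 = -121/84.
S_3 = c2*γ/(S_2 - 1) = 1 + (-7/108)*γ + ...; c3 = -7/108.


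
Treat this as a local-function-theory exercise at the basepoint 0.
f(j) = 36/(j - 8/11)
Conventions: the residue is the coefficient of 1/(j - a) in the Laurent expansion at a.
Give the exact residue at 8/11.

The residue is 36.

At the order-1 pole 8/11 set g(j) = (j - (8/11))*f(j) = 36.
Simple pole: residue = g(a) at a = 8/11, which is 36.


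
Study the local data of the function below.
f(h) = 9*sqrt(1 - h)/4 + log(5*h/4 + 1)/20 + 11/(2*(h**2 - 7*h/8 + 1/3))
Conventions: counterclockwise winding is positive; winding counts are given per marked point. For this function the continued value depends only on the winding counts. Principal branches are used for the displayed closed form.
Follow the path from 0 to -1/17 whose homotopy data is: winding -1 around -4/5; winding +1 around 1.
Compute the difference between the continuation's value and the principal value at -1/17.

The rational part is single-valued and drops out of the difference; each branch term changes only by its own monodromy.
(9/4)*sqrt(1 - h/(1)): winding +1 is odd, the square root flips sign, contributing -2*(9/4)*sqrt(1 - (-1/17)/(1)) = -2*(9/4)*sqrt(18/17) = -(27/34)*sqrt(34).
(1/20)*log(1 - h/(-4/5)): each positive loop around -4/5 adds 2*pi*i to the log, so winding -1 contributes (1/20)*(-1)*2*pi*i = -(1/10)*pi*i.
Summing the contributions at h = -1/17 gives (-(27/34)*sqrt(34)) - ((1/10)*pi)*i.

Continued minus principal equals (-(27/34)*sqrt(34)) - ((1/10)*pi)*i.


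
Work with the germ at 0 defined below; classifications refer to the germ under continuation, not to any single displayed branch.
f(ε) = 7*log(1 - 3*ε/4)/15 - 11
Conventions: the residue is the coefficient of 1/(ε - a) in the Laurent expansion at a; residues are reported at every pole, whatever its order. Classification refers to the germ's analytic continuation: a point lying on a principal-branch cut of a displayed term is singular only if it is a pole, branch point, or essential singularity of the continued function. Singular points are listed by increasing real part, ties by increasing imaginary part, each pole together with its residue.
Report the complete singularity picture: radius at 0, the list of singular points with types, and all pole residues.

Branch term (7/15)*log(1 - ε/(4/3)): its argument vanishes at ε = 4/3, a logarithmic branch point, modulus 4/3.
The radius of convergence is the smallest modulus among the singular points: 4/3.

Radius of convergence at 0: 4/3.
At 4/3: a logarithmic branch point.


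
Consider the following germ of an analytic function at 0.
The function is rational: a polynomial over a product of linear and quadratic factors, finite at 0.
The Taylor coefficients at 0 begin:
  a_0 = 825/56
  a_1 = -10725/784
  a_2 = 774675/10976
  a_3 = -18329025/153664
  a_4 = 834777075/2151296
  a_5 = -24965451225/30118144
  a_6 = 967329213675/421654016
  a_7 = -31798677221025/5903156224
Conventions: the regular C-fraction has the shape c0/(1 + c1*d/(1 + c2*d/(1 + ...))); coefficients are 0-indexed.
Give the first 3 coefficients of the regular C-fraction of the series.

Taylor coefficients (read off): a_0 = 825/56, a_1 = -10725/784, a_2 = 774675/10976.
c0 = a_0 = 825/56. Peel one level at a time: if S = 1 + c*d/S' with S'(0) = 1, then c is the d-coefficient of S and S' = c*d/(S - 1).
S_1 = c0/f = 1 + (13/14)*d + (-55/14)*d^2 + ...; c1 = 13/14.
S_2 = c1*d/(S_1 - 1) = 1 + (55/13)*d + ...; c2 = 55/13.

The regular C-fraction coefficients are [825/56, 13/14, 55/13].


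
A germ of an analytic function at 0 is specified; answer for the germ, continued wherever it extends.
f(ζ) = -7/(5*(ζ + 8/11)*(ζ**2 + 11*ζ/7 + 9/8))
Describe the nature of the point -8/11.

The denominator factor ζ + 8/11 vanishes at -8/11 and appears to the power 1; the numerator there equals -7/5, nonzero, and no other factor vanishes.
Hence a pole whose order is the multiplicity, 1.

The point is a pole of order 1.


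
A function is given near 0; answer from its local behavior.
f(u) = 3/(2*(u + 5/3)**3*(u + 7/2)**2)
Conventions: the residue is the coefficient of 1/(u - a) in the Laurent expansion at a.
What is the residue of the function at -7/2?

At the order-2 pole -7/2 set g(u) = (u - (-7/2))^2*f(u) = 3/(2*(u + 5/3)**3).
Order-2 pole: residue = g'(a); g'(-7/2) = -5832/14641, so the residue is -5832/14641.

The residue is -5832/14641.


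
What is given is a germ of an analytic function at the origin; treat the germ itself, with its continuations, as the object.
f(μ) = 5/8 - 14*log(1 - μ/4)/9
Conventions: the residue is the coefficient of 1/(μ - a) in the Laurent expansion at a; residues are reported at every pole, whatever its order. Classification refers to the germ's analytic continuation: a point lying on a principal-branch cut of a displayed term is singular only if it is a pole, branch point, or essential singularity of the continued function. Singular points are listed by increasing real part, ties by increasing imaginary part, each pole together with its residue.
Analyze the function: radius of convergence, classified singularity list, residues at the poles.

Radius of convergence at 0: 4.
At 4: a logarithmic branch point.

Branch term (-14/9)*log(1 - μ/(4)): its argument vanishes at μ = 4, a logarithmic branch point, modulus 4.
The radius of convergence is the smallest modulus among the singular points: 4.


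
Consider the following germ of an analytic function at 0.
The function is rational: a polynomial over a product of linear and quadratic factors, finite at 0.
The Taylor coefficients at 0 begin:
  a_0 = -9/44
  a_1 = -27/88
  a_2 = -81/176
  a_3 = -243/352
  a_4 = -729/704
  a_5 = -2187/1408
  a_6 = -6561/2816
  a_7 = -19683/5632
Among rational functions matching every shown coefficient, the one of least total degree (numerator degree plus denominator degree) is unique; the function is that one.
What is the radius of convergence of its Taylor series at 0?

No rational of total degree below 1 reproduces all 8 coefficients; solving the [0/1] Pade equations on them gives f(κ) = 3/(22*(κ - 2/3)), whose expansion matches every shown term.
Denominator factor (κ - 2/3): pole of order 1 at 2/3, modulus 2/3.
The radius of convergence is the smallest modulus among the singular points: 2/3.

The radius of convergence is 2/3.


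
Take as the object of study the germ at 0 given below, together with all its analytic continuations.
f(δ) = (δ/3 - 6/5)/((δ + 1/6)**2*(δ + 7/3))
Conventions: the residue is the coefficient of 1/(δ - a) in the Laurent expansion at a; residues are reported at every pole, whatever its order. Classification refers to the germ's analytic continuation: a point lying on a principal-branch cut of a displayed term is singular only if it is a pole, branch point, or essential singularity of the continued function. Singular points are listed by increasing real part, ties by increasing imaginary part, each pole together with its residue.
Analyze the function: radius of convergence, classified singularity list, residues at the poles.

Denominator factor (δ + 1/6)^2: pole of order 2 at -1/6, modulus 1/6.
Denominator factor (δ + 7/3): pole of order 1 at -7/3, modulus 7/3.
The radius of convergence is the smallest modulus among the singular points: 1/6.
At the order-1 pole -7/3 set g(δ) = (δ - (-7/3))*f(δ) = (δ/3 - 6/5)/(δ + 1/6)**2.
Simple pole: residue = g(a) at a = -7/3, which is -356/845.
At the order-2 pole -1/6 set g(δ) = (δ - (-1/6))^2*f(δ) = (δ/3 - 6/5)/(δ + 7/3).
Order-2 pole: residue = g'(a); g'(-1/6) = 356/845, so the residue is 356/845.
List the singular points by increasing real part (a conjugate pair: the negative imaginary part first).

Radius of convergence at 0: 1/6.
At -7/3: a pole of order 1; residue -356/845.
At -1/6: a pole of order 2; residue 356/845.


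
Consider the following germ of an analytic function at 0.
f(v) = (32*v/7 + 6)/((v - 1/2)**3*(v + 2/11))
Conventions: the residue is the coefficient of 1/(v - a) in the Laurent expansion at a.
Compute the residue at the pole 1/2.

The residue is 385264/23625.

At the order-3 pole 1/2 set g(v) = (v - (1/2))^3*f(v) = (32*v/7 + 6)/(v + 2/11).
Order-3 pole: residue = g''(a)/2; g''(1/2) = 770528/23625, so the residue is 385264/23625.


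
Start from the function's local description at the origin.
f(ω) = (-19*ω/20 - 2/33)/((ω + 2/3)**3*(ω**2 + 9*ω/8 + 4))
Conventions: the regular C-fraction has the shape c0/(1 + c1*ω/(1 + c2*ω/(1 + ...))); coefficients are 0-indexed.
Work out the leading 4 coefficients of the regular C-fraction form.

The regular C-fraction coefficients are [-9/176, -1743/160, 1145761/69720, -3173289545/3994122846].

Taylor coefficients (expand at 0): a_0 = -9/176, a_1 = -15687/28160, a_2 = 2780991/901120, a_3 = -56656395/5767168.
c0 = a_0 = -9/176. Peel one level at a time: if S = 1 + c*ω/S' with S'(0) = 1, then c is the ω-coefficient of S and S' = c*ω/(S - 1).
S_1 = c0/f = 1 + (-1743/160)*ω + (1145761/6400)*ω^2 + ...; c1 = -1743/160.
S_2 = c1*ω/(S_1 - 1) = 1 + (1145761/69720)*ω + (634657909/48608784)*ω^2 + ...; c2 = 1145761/69720.
S_3 = c2*ω/(S_2 - 1) = 1 + (-3173289545/3994122846)*ω + ...; c3 = -3173289545/3994122846.


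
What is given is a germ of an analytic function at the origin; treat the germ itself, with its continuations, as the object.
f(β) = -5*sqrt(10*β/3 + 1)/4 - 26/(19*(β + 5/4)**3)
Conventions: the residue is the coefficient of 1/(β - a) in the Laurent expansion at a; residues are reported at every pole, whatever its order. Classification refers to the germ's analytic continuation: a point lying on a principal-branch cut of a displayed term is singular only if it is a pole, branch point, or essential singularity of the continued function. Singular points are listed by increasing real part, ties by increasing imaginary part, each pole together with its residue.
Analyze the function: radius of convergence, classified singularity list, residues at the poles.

Denominator factor (β + 5/4)^3: pole of order 3 at -5/4, modulus 5/4.
Branch term (-5/4)*sqrt(1 - β/(-3/10)): its argument vanishes at β = -3/10, a square-root branch point, modulus 3/10.
The radius of convergence is the smallest modulus among the singular points: 3/10.
The branch term is analytic at -5/4 and contributes nothing to the residue; only the rational part matters.
At the order-3 pole -5/4 set g(β) = (β - (-5/4))^3*(rational part) = -26/19.
Order-3 pole: residue = g''(a)/2; g''(-5/4) = 0, so the residue is 0.
List the singular points by increasing real part (a conjugate pair: the negative imaginary part first).

Radius of convergence at 0: 3/10.
At -5/4: a pole of order 3; residue 0.
At -3/10: an algebraic (square-root) branch point.


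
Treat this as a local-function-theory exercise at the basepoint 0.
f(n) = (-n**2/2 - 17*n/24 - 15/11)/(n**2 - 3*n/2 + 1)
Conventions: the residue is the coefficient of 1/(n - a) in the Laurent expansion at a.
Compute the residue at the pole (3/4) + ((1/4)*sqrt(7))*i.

The factor n**2 - 3*n/2 + 1 splits as (n - a)(n - a') with a = (3/4) + ((1/4)*sqrt(7))*i, a' = (3/4) - ((1/4)*sqrt(7))*i. At the order-1 pole a set g(n) = (n - a)*f(n) = [-n**2/2 - 17*n/24 - 15/11] / (n - a').
Simple pole: residue = g(a) at a = (3/4) + ((1/4)*sqrt(7))*i, which is (-35/48) + ((689/1232)*sqrt(7))*i.

The residue is (-35/48) + ((689/1232)*sqrt(7))*i.


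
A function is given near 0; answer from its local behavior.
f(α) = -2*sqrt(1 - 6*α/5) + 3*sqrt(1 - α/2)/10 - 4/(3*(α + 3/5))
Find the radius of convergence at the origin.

The radius of convergence is 3/5.

Denominator factor (α + 3/5): pole of order 1 at -3/5, modulus 3/5.
Branch term (3/10)*sqrt(1 - α/(2)): its argument vanishes at α = 2, a square-root branch point, modulus 2.
Branch term (-2)*sqrt(1 - α/(5/6)): its argument vanishes at α = 5/6, a square-root branch point, modulus 5/6.
The radius of convergence is the smallest modulus among the singular points: 3/5.


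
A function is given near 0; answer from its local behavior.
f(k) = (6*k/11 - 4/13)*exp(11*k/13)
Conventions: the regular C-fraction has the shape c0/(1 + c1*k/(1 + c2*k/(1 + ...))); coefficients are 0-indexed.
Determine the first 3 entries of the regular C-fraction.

The regular C-fraction coefficients are [-4/13, 265/286, -163637/75790].

Taylor coefficients (expand at 0): a_0 = -4/13, a_1 = 530/1859, a_2 = 772/2197.
c0 = a_0 = -4/13. Peel one level at a time: if S = 1 + c*k/S' with S'(0) = 1, then c is the k-coefficient of S and S' = c*k/(S - 1).
S_1 = c0/f = 1 + (265/286)*k + (163637/81796)*k^2 + ...; c1 = 265/286.
S_2 = c1*k/(S_1 - 1) = 1 + (-163637/75790)*k + ...; c2 = -163637/75790.


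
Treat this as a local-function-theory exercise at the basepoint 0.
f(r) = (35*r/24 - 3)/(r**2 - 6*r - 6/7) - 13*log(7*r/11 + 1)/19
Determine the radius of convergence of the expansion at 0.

Denominator factor (r**2 - 6*r - 6/7): discriminant 276/7, real irrational roots 3 + (1/7)*sqrt(483) and 3 - (1/7)*sqrt(483); poles of order 1, moduli 3 + (1/7)*sqrt(483) and -3 + (1/7)*sqrt(483).
Branch term (-13/19)*log(1 - r/(-11/7)): its argument vanishes at r = -11/7, a logarithmic branch point, modulus 11/7.
The radius of convergence is the smallest modulus among the singular points: -3 + (1/7)*sqrt(483).

The radius of convergence is -3 + (1/7)*sqrt(483).


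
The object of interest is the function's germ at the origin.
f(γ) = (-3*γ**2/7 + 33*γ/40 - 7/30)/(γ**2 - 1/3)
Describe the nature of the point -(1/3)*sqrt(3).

The point is a pole of order 1.

The denominator factor γ**2 - 1/3 vanishes at -(1/3)*sqrt(3) and appears to the power 1; the numerator there equals -79/210 - (11/40)*sqrt(3), nonzero, and no other factor vanishes.
Hence a pole whose order is the multiplicity, 1.


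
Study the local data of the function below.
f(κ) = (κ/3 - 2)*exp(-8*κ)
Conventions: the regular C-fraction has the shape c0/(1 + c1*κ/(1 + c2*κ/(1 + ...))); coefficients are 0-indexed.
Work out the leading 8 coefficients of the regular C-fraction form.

Taylor coefficients (expand at 0): a_0 = -2, a_1 = 49/3, a_2 = -200/3, a_3 = 544/3, a_4 = -3328/9, a_5 = 27136/45, a_6 = -4096/5, a_7 = 180224/189.
c0 = a_0 = -2. Peel one level at a time: if S = 1 + c*κ/S' with S'(0) = 1, then c is the κ-coefficient of S and S' = c*κ/(S - 1).
S_1 = c0/f = 1 + (49/6)*κ + (1201/36)*κ^2 + ...; c1 = 49/6.
S_2 = c1*κ/(S_1 - 1) = 1 + (-1201/294)*κ + (13344/2401)*κ^2 + ...; c2 = -1201/294.
S_3 = c2*κ/(S_2 - 1) = 1 + (80064/58849)*κ + (2673152/1442401)*κ^2 + ...; c3 = 80064/58849.
S_4 = c3*κ/(S_3 - 1) = 1 + (-2046632/1502451)*κ + (8696912/7825005)*κ^2 + ...; c4 = -2046632/1502451.
S_5 = c4*κ/(S_4 - 1) = 1 + (26645386/32657355)*κ + (454597716/681471025)*κ^2 + ...; c5 = 26645386/32657355.
S_6 = c5*κ/(S_5 - 1) = 1 + (-236761758/289582765)*κ + (2051152944/4306912715)*κ^2 + ...; c6 = -236761758/289582765.
S_7 = c6*κ/(S_6 - 1) = 1 + (12840610936/22044109437)*κ + ...; c7 = 12840610936/22044109437.

The regular C-fraction coefficients are [-2, 49/6, -1201/294, 80064/58849, -2046632/1502451, 26645386/32657355, -236761758/289582765, 12840610936/22044109437].


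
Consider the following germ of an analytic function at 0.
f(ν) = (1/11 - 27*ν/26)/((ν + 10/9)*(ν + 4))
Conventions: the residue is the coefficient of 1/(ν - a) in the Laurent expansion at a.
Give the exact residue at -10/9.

At the order-1 pole -10/9 set g(ν) = (ν - (-10/9))*f(ν) = (1/11 - 27*ν/26)/(ν + 4).
Simple pole: residue = g(a) at a = -10/9, which is 801/1859.

The residue is 801/1859.


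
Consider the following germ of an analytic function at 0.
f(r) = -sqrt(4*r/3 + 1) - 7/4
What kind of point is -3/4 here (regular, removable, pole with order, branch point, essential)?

The point is an algebraic (square-root) branch point.

The term (-1)*sqrt(1 - r/(-3/4)) has argument 1 - -3/4/(-3/4) = 0 at -3/4: a square-root (algebraic, two-sheeted) branch point; the remaining terms are analytic or single-valued there.
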